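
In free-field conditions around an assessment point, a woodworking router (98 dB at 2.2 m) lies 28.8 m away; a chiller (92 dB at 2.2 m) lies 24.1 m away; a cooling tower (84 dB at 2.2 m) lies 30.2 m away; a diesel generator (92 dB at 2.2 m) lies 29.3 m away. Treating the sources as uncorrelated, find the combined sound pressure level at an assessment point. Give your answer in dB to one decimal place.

Propagate each source to the receiver with L = L_ref − 20·log₁₀(r/r_ref), then add intensities.
woodworking router: 98 − 20·log₁₀(28.8/2.2) = 98 − 22.34 = 75.66 dB.
chiller: 92 − 20·log₁₀(24.1/2.2) = 92 − 20.79 = 71.21 dB.
cooling tower: 84 − 20·log₁₀(30.2/2.2) = 84 − 22.75 = 61.25 dB.
diesel generator: 92 − 20·log₁₀(29.3/2.2) = 92 − 22.49 = 69.51 dB.
Σ 10^(L/10) = 6.029e+07 → L_total = 10·log₁₀(6.029e+07) = 77.80 dB.

77.8 dB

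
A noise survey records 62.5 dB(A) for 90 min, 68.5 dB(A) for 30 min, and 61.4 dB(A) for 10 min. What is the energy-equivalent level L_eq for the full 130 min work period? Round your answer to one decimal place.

The energy average is taken in the linear domain: L_eq = 10·log₁₀[(Σ tᵢ·10^(Lᵢ/10))/T], T = 130 min.
Σ tᵢ·10^(Lᵢ/10) = 90·10^(62.5/10) + 30·10^(68.5/10) + 10·10^(61.4/10) = 3.862e+08.
L_eq = 10·log₁₀(3.862e+08/130) = 64.73 dB(A).

64.7 dB(A)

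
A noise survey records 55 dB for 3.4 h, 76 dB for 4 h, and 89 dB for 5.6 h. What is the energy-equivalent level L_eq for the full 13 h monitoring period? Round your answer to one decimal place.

The energy average is taken in the linear domain: L_eq = 10·log₁₀[(Σ tᵢ·10^(Lᵢ/10))/T], T = 13 h.
Σ tᵢ·10^(Lᵢ/10) = 3.4·10^(55/10) + 4·10^(76/10) + 5.6·10^(89/10) = 4.609e+09.
L_eq = 10·log₁₀(4.609e+09/13) = 85.50 dB.

85.5 dB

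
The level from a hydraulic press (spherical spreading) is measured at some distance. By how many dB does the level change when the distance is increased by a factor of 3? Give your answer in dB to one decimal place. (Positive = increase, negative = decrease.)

With spherical spreading the level changes by −20·log₁₀(r₂/r₁).
ΔL = −20·log₁₀(3) = -9.54 dB.

-9.5 dB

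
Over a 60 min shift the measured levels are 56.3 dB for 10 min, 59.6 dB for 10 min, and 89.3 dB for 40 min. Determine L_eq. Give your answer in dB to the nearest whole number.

88 dB

L_eq = 10·log₁₀[(1/T)·Σ tᵢ·10^(Lᵢ/10)] with T = 60 min.
Σ tᵢ·10^(Lᵢ/10) = 10·10^(56.3/10) + 10·10^(59.6/10) + 40·10^(89.3/10) = 3.406e+10.
L_eq = 10·log₁₀(3.406e+10/60) = 87.54 dB.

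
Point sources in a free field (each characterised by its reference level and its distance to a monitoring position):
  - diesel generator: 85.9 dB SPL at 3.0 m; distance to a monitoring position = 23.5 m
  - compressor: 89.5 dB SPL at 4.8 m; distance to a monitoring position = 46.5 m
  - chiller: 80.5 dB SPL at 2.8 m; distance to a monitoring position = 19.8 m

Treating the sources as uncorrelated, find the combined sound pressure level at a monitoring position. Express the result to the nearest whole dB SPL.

73 dB SPL

Apply inverse-square spreading to bring every level to the receiver, then sum 10^(L/10).
diesel generator: 85.9 − 20·log₁₀(23.5/3.0) = 85.9 − 17.88 = 68.02 dB SPL.
compressor: 89.5 − 20·log₁₀(46.5/4.8) = 89.5 − 19.72 = 69.78 dB SPL.
chiller: 80.5 − 20·log₁₀(19.8/2.8) = 80.5 − 16.99 = 63.51 dB SPL.
Σ 10^(L/10) = 1.808e+07 → L_total = 10·log₁₀(1.808e+07) = 72.57 dB SPL.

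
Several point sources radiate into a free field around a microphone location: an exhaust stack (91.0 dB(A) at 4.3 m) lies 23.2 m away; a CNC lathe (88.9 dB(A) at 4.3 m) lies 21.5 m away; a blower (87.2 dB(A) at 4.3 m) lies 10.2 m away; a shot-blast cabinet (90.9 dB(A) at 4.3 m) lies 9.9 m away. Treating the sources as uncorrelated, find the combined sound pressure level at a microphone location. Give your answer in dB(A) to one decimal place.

Apply inverse-square spreading to bring every level to the receiver, then sum 10^(L/10).
exhaust stack: 91.0 − 20·log₁₀(23.2/4.3) = 91.0 − 14.64 = 76.36 dB(A).
CNC lathe: 88.9 − 20·log₁₀(21.5/4.3) = 88.9 − 13.98 = 74.92 dB(A).
blower: 87.2 − 20·log₁₀(10.2/4.3) = 87.2 − 7.50 = 79.70 dB(A).
shot-blast cabinet: 90.9 − 20·log₁₀(9.9/4.3) = 90.9 − 7.24 = 83.66 dB(A).
Σ 10^(L/10) = 3.997e+08 → L_total = 10·log₁₀(3.997e+08) = 86.02 dB(A).

86.0 dB(A)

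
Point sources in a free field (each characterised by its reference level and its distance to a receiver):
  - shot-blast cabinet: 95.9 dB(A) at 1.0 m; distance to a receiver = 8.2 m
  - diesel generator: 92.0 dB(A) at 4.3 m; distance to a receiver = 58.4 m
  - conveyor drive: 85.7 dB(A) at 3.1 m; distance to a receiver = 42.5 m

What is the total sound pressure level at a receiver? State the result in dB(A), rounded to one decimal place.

Propagate each source to the receiver with L = L_ref − 20·log₁₀(r/r_ref), then add intensities.
shot-blast cabinet: 95.9 − 20·log₁₀(8.2/1.0) = 95.9 − 18.28 = 77.62 dB(A).
diesel generator: 92.0 − 20·log₁₀(58.4/4.3) = 92.0 − 22.66 = 69.34 dB(A).
conveyor drive: 85.7 − 20·log₁₀(42.5/3.1) = 85.7 − 22.74 = 62.96 dB(A).
Σ 10^(L/10) = 6.843e+07 → L_total = 10·log₁₀(6.843e+07) = 78.35 dB(A).

78.4 dB(A)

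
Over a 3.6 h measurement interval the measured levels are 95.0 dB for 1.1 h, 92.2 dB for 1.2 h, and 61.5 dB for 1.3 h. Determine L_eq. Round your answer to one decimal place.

The energy average is taken in the linear domain: L_eq = 10·log₁₀[(Σ tᵢ·10^(Lᵢ/10))/T], T = 3.6 h.
Σ tᵢ·10^(Lᵢ/10) = 1.1·10^(95.0/10) + 1.2·10^(92.2/10) + 1.3·10^(61.5/10) = 5.472e+09.
L_eq = 10·log₁₀(5.472e+09/3.6) = 91.82 dB.

91.8 dB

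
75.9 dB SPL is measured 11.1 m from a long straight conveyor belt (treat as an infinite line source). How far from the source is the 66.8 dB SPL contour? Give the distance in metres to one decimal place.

For a line source L₁ − L₂ = 10·log₁₀(r₂/r₁), so r₂ = r₁·10^((L₁−L₂)/10).
r₂ = 11.1·10^((75.9−66.8)/10) = 11.1·10^(9.1/10) = 90.22 m.

90.2 m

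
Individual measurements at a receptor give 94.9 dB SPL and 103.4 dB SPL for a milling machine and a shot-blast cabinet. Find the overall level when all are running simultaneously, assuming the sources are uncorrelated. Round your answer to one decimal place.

Incoherent sources combine by intensity addition: L_total = 10·log₁₀(Σ 10^(L_i/10)).
Σ 10^(L/10) = 10^(94.9/10) + 10^(103.4/10) = 2.497e+10.
L_total = 10·log₁₀(2.497e+10) = 103.97 dB SPL.

104.0 dB SPL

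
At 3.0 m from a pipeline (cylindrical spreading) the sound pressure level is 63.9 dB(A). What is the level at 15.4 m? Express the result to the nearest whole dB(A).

57 dB(A)

For a line source, L₂ = L₁ − 10·log₁₀(r₂/r₁).
L₂ = 63.9 − 10·log₁₀(15.4/3.0) = 63.9 − 7.104 = 56.80 dB(A).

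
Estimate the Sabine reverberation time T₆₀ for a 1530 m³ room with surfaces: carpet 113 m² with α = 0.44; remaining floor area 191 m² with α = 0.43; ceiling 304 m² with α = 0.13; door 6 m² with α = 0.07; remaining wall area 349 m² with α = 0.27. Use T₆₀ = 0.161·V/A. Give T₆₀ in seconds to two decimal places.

0.93 s

A = Σ Sᵢαᵢ = 113·0.44 + 191·0.43 + 304·0.13 + 6·0.07 + 349·0.27 = 266.02 m².
T₆₀ = 0.161·V/A = 0.161·1530/266.02 = 0.926 s.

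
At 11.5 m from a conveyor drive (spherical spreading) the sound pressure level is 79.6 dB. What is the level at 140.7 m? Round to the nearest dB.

58 dB

For a point source, L₂ = L₁ − 20·log₁₀(r₂/r₁).
L₂ = 79.6 − 20·log₁₀(140.7/11.5) = 79.6 − 21.752 = 57.85 dB.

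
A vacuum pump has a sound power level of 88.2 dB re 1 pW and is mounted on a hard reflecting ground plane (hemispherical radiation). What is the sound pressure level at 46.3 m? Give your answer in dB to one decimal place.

46.9 dB

L_p = L_w − 10·log₁₀(2π·r²) with r = 46.3 m.
2π·r² = 1.347e+04 m², 10·log₁₀ of that is 41.293 dB.
L_p = 88.2 − 41.293 = 46.91 dB.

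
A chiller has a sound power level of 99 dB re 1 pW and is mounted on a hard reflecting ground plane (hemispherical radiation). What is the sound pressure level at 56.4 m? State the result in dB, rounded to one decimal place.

The power spreads over a hemisphere of area 2π·r², so L_p = L_w − 10·log₁₀(2π·r²).
2π·r² = 1.999e+04 m², 10·log₁₀ of that is 43.007 dB.
L_p = 99 − 43.007 = 55.99 dB.

56.0 dB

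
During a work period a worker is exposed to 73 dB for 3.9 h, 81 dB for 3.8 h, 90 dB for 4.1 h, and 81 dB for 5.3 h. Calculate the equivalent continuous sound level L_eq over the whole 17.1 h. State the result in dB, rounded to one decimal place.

Weight each interval's intensity by its duration and average over T = 17.1 h:
Σ tᵢ·10^(Lᵢ/10) = 3.9·10^(73/10) + 3.8·10^(81/10) + 4.1·10^(90/10) + 5.3·10^(81/10) = 5.323e+09.
L_eq = 10·log₁₀(5.323e+09/17.1) = 84.93 dB.

84.9 dB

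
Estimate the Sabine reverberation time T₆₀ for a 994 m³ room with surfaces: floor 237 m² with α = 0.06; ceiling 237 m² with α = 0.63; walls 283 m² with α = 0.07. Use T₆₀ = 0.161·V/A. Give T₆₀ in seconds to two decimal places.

Total absorption A = 237·0.06 + 237·0.63 + 283·0.07 = 183.34 m² sabins.
T₆₀ = 0.161·V/A = 0.161·994/183.34 = 0.873 s.

0.87 s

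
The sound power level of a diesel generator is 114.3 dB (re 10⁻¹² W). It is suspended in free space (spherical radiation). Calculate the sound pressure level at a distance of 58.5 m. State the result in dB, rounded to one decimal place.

68.0 dB

L_p = L_w − 10·log₁₀(4π·r²) with r = 58.5 m.
4π·r² = 4.301e+04 m², 10·log₁₀ of that is 46.335 dB.
L_p = 114.3 − 46.335 = 67.96 dB.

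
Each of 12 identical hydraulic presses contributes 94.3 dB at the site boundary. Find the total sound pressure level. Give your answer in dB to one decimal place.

105.1 dB

With 12 equal, uncorrelated contributions the intensity is 12× that of one unit, giving a rise of 10·log₁₀ 12.
L_total = 94.3 + 10·log₁₀(12) = 94.3 + 10.792 = 105.09 dB.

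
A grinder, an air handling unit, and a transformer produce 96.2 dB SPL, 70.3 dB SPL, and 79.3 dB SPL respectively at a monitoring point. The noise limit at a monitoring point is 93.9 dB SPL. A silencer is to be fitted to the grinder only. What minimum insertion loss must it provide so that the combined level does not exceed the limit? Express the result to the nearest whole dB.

2 dB

Fixed contribution from the other sources: Σ 10^(L/10) = 10^(70.3/10) + 10^(79.3/10) = 9.583e+07 (79.81 dB SPL).
The limit corresponds to 10^(93.9/10) = 2.455e+09; subtracting the fixed part leaves 2.359e+09 for the grinder, i.e. 93.73 dB SPL.
So the grinder must be reduced from 96.2 to 93.73 dB SPL: IL = 2.47 dB.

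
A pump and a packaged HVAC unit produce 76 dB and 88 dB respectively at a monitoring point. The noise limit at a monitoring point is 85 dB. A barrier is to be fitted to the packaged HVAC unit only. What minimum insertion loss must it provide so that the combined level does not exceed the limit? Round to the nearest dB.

4 dB

Everything except the packaged HVAC unit sums to 10^(76/10) = 3.981e+07 in linear terms, 76.00 dB.
The limit corresponds to 10^(85/10) = 3.162e+08; subtracting the fixed part leaves 2.764e+08 for the packaged HVAC unit, i.e. 84.42 dB.
So the packaged HVAC unit must be reduced from 88 to 84.42 dB: IL = 3.58 dB.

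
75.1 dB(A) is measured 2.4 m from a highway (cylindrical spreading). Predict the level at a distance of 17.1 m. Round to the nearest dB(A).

67 dB(A)

Cylindrical spreading from a line source gives a 10·log₁₀(r₂/r₁) drop.
L₂ = 75.1 − 10·log₁₀(17.1/2.4) = 75.1 − 8.528 = 66.57 dB(A).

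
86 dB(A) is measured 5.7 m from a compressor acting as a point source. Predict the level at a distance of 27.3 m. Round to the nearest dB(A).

72 dB(A)

Spherical spreading from a point source gives a 20·log₁₀(r₂/r₁) drop.
L₂ = 86 − 20·log₁₀(27.3/5.7) = 86 − 13.606 = 72.39 dB(A).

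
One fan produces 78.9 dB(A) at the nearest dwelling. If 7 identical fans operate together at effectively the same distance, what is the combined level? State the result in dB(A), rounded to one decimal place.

N identical incoherent sources raise the level by 10·log₁₀ N.
L_total = 78.9 + 10·log₁₀(7) = 78.9 + 8.451 = 87.35 dB(A).

87.4 dB(A)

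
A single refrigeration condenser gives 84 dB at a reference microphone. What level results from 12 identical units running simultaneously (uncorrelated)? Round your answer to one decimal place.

94.8 dB

With 12 equal, uncorrelated contributions the intensity is 12× that of one unit, giving a rise of 10·log₁₀ 12.
L_total = 84 + 10·log₁₀(12) = 84 + 10.792 = 94.79 dB.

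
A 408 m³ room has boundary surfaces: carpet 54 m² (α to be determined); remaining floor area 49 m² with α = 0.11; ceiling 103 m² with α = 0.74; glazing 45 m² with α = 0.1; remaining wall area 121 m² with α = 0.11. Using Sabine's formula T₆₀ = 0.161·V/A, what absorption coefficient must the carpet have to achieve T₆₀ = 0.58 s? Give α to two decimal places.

A = 0.161·V/T₆₀ = 0.161·408/0.58 = 113.26 m² sabins.
Absorption from the other surfaces = 49·0.11 + 103·0.74 + 45·0.1 + 121·0.11 = 99.42 m², so the carpet must supply 13.84 m² over 54 m².
α = 13.84/54 = 0.256.

0.26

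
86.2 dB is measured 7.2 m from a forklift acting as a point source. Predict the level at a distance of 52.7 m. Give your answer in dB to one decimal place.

Spherical spreading from a point source gives a 20·log₁₀(r₂/r₁) drop.
L₂ = 86.2 − 20·log₁₀(52.7/7.2) = 86.2 − 17.290 = 68.91 dB.

68.9 dB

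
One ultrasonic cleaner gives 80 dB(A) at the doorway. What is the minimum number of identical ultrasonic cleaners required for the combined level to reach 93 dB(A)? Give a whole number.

N identical sources give L₁ + 10·log₁₀ N, so require 10·log₁₀ N ≥ 93 − 80 = 13.0 dB.
N ≥ 10^(13.0/10) = 19.953, so N = 20.

20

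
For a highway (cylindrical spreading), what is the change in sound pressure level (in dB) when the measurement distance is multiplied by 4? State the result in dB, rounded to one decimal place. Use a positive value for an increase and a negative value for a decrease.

A line source loses 3 dB per doubling of distance; generally ΔL = −10·log₁₀(r₂/r₁).
ΔL = −10·log₁₀(4) = -6.02 dB.

-6.0 dB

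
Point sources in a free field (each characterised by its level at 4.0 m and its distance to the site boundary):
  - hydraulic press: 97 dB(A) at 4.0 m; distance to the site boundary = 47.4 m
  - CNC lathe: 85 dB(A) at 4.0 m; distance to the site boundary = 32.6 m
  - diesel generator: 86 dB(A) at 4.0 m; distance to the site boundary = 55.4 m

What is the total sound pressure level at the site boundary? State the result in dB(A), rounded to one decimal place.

Propagate each source to the receiver with L = L_ref − 20·log₁₀(r/r_ref), then add intensities.
hydraulic press: 97 − 20·log₁₀(47.4/4.0) = 97 − 21.47 = 75.53 dB(A).
CNC lathe: 85 − 20·log₁₀(32.6/4.0) = 85 − 18.22 = 66.78 dB(A).
diesel generator: 86 − 20·log₁₀(55.4/4.0) = 86 − 22.83 = 63.17 dB(A).
Σ 10^(L/10) = 4.253e+07 → L_total = 10·log₁₀(4.253e+07) = 76.29 dB(A).

76.3 dB(A)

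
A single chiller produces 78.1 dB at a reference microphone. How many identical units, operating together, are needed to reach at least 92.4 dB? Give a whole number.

27

Need L₁ + 10·log₁₀ N ≥ 92.4, i.e. log₁₀ N ≥ 1.43.
N ≥ 10^(14.3/10) = 26.915, so N = 27.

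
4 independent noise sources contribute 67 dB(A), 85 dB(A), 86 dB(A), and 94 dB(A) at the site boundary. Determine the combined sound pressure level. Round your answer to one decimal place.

95.1 dB(A)

For uncorrelated sources the intensities add, so convert each level to linear form, sum, and take 10·log₁₀ of the total.
Σ 10^(L/10) = 10^(67/10) + 10^(85/10) + 10^(86/10) + 10^(94/10) = 3.231e+09.
L_total = 10·log₁₀(3.231e+09) = 95.09 dB(A).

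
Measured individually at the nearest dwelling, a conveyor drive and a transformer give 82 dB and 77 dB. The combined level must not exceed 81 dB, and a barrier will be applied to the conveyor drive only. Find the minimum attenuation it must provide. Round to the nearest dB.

Everything except the conveyor drive sums to 10^(77/10) = 5.012e+07 in linear terms, 77.00 dB.
To meet 81 dB overall, the treated conveyor drive may contribute at most 10^(81/10) − 5.012e+07 = 7.577e+07, i.e. 78.80 dB.
So the conveyor drive must be reduced from 82 to 78.80 dB: IL = 3.20 dB.

3 dB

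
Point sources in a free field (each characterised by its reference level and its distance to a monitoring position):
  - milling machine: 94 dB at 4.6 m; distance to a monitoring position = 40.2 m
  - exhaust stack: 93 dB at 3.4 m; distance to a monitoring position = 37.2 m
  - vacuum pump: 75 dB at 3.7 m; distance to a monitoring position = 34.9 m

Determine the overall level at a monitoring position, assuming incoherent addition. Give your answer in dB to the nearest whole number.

77 dB

Propagate each source to the receiver with L = L_ref − 20·log₁₀(r/r_ref), then add intensities.
milling machine: 94 − 20·log₁₀(40.2/4.6) = 94 − 18.83 = 75.17 dB.
exhaust stack: 93 − 20·log₁₀(37.2/3.4) = 93 − 20.78 = 72.22 dB.
vacuum pump: 75 − 20·log₁₀(34.9/3.7) = 75 − 19.49 = 55.51 dB.
Σ 10^(L/10) = 4.991e+07 → L_total = 10·log₁₀(4.991e+07) = 76.98 dB.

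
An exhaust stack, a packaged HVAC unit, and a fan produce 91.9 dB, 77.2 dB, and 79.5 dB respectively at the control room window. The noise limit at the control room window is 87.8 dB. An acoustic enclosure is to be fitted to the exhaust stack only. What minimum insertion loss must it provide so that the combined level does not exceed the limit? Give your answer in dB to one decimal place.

5.3 dB

Fixed contribution from the other sources: Σ 10^(L/10) = 10^(77.2/10) + 10^(79.5/10) = 1.416e+08 (81.51 dB).
The limit corresponds to 10^(87.8/10) = 6.026e+08; subtracting the fixed part leaves 4.610e+08 for the exhaust stack, i.e. 86.64 dB.
So the exhaust stack must be reduced from 91.9 to 86.64 dB: IL = 5.26 dB.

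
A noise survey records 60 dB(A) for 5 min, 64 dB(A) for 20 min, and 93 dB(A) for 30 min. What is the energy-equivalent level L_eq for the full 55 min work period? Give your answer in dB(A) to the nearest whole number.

The energy average is taken in the linear domain: L_eq = 10·log₁₀[(Σ tᵢ·10^(Lᵢ/10))/T], T = 55 min.
Σ tᵢ·10^(Lᵢ/10) = 5·10^(60/10) + 20·10^(64/10) + 30·10^(93/10) = 5.991e+10.
L_eq = 10·log₁₀(5.991e+10/55) = 90.37 dB(A).

90 dB(A)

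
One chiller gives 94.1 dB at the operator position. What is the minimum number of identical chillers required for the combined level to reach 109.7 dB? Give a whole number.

37

Need L₁ + 10·log₁₀ N ≥ 109.7, i.e. log₁₀ N ≥ 1.56.
N ≥ 10^(15.6/10) = 36.308, so N = 37.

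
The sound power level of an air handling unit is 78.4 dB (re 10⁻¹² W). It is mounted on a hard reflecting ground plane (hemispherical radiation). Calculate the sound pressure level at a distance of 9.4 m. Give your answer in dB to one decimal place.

51.0 dB

The power spreads over a hemisphere of area 2π·r², so L_p = L_w − 10·log₁₀(2π·r²).
2π·r² = 555.2 m², 10·log₁₀ of that is 27.444 dB.
L_p = 78.4 − 27.444 = 50.96 dB.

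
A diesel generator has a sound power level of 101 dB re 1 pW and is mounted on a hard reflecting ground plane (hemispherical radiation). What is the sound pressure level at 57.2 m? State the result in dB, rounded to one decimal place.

L_p = L_w − 10·log₁₀(2π·r²) with r = 57.2 m.
2π·r² = 2.056e+04 m², 10·log₁₀ of that is 43.130 dB.
L_p = 101 − 43.130 = 57.87 dB.

57.9 dB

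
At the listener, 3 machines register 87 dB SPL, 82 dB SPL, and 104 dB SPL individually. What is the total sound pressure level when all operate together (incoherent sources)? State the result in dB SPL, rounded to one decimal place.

Incoherent sources combine by intensity addition: L_total = 10·log₁₀(Σ 10^(L_i/10)).
Σ 10^(L/10) = 10^(87/10) + 10^(82/10) + 10^(104/10) = 2.578e+10.
L_total = 10·log₁₀(2.578e+10) = 104.11 dB SPL.

104.1 dB SPL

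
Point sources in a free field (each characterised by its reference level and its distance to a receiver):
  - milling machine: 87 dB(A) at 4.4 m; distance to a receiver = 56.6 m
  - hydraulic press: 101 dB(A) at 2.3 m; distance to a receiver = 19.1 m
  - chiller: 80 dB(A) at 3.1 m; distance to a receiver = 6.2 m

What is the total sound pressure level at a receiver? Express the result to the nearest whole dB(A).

First find each source's level at the receiver (point-source: −20·log₁₀(r/r_ref)), then combine on an intensity basis.
milling machine: 87 − 20·log₁₀(56.6/4.4) = 87 − 22.19 = 64.81 dB(A).
hydraulic press: 101 − 20·log₁₀(19.1/2.3) = 101 − 18.39 = 82.61 dB(A).
chiller: 80 − 20·log₁₀(6.2/3.1) = 80 − 6.02 = 73.98 dB(A).
Σ 10^(L/10) = 2.106e+08 → L_total = 10·log₁₀(2.106e+08) = 83.23 dB(A).

83 dB(A)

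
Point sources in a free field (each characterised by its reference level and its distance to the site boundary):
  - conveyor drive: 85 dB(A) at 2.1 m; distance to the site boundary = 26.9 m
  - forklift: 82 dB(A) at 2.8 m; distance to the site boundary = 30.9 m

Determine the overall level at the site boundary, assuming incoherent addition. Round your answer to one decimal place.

65.1 dB(A)

First find each source's level at the receiver (point-source: −20·log₁₀(r/r_ref)), then combine on an intensity basis.
conveyor drive: 85 − 20·log₁₀(26.9/2.1) = 85 − 22.15 = 62.85 dB(A).
forklift: 82 − 20·log₁₀(30.9/2.8) = 82 − 20.86 = 61.14 dB(A).
Σ 10^(L/10) = 3.229e+06 → L_total = 10·log₁₀(3.229e+06) = 65.09 dB(A).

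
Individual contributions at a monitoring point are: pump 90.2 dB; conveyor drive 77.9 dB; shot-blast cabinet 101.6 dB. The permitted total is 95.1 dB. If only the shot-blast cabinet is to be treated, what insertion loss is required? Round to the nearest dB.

The untreated sources together contribute 10^(90.2/10) + 10^(77.9/10) = 1.109e+09, i.e. 90.45 dB.
To meet 95.1 dB overall, the treated shot-blast cabinet may contribute at most 10^(95.1/10) − 1.109e+09 = 2.127e+09, i.e. 93.28 dB.
So the shot-blast cabinet must be reduced from 101.6 to 93.28 dB: IL = 8.32 dB.

8 dB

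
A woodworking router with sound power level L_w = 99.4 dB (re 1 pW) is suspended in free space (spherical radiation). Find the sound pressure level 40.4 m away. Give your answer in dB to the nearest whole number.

Free-field spherical radiation: L_p = L_w − 10·log₁₀(4π·r²), r = 40.4 m.
4π·r² = 2.051e+04 m², 10·log₁₀ of that is 43.120 dB.
L_p = 99.4 − 43.120 = 56.28 dB.

56 dB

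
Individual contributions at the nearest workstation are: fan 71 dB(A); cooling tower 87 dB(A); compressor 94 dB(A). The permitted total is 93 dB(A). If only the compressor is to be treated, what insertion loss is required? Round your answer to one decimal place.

2.3 dB

Fixed contribution from the other sources: Σ 10^(L/10) = 10^(71/10) + 10^(87/10) = 5.138e+08 (87.11 dB(A)).
To meet 93 dB(A) overall, the treated compressor may contribute at most 10^(93/10) − 5.138e+08 = 1.481e+09, i.e. 91.71 dB(A).
So the compressor must be reduced from 94 to 91.71 dB(A): IL = 2.29 dB.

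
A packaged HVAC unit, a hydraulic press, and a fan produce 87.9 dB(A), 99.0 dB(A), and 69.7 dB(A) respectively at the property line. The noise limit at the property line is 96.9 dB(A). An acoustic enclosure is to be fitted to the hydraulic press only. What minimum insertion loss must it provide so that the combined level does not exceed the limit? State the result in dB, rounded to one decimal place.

The untreated sources together contribute 10^(87.9/10) + 10^(69.7/10) = 6.259e+08, i.e. 87.97 dB(A).
To meet 96.9 dB(A) overall, the treated hydraulic press may contribute at most 10^(96.9/10) − 6.259e+08 = 4.272e+09, i.e. 96.31 dB(A).
So the hydraulic press must be reduced from 99.0 to 96.31 dB(A): IL = 2.69 dB.

2.7 dB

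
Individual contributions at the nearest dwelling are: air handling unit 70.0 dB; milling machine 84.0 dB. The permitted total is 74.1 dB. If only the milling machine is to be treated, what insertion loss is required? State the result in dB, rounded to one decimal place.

The untreated sources together contribute 10^(70.0/10) = 1.000e+07, i.e. 70.00 dB.
The limit corresponds to 10^(74.1/10) = 2.570e+07; subtracting the fixed part leaves 1.570e+07 for the milling machine, i.e. 71.96 dB.
Required insertion loss = 84.0 − 71.96 = 12.04 dB.

12.0 dB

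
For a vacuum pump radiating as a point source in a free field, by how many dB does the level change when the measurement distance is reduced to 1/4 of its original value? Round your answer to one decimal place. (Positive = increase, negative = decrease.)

+12.0 dB

With spherical spreading the level changes by −20·log₁₀(r₂/r₁).
ΔL = −20·log₁₀(0.25) = +12.04 dB.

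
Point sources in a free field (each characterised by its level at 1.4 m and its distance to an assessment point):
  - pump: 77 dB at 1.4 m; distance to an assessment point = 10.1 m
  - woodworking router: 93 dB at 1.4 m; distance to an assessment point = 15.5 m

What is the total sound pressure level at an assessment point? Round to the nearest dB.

Propagate each source to the receiver with L = L_ref − 20·log₁₀(r/r_ref), then add intensities.
pump: 77 − 20·log₁₀(10.1/1.4) = 77 − 17.16 = 59.84 dB.
woodworking router: 93 − 20·log₁₀(15.5/1.4) = 93 − 20.88 = 72.12 dB.
Σ 10^(L/10) = 1.724e+07 → L_total = 10·log₁₀(1.724e+07) = 72.37 dB.

72 dB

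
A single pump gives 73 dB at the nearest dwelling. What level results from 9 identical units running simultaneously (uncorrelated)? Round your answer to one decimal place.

82.5 dB

L_total = L₁ + 10·log₁₀ N for N identical incoherent sources.
L_total = 73 + 10·log₁₀(9) = 73 + 9.542 = 82.54 dB.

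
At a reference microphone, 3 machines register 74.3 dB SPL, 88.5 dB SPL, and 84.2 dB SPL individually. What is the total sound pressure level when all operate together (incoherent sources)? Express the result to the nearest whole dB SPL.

90 dB SPL

For uncorrelated sources the intensities add, so convert each level to linear form, sum, and take 10·log₁₀ of the total.
Σ 10^(L/10) = 10^(74.3/10) + 10^(88.5/10) + 10^(84.2/10) = 9.979e+08.
L_total = 10·log₁₀(9.979e+08) = 89.99 dB SPL.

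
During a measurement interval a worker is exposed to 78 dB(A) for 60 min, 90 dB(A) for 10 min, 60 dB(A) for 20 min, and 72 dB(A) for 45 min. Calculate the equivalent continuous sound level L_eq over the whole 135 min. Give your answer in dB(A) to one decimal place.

80.3 dB(A)

Weight each interval's intensity by its duration and average over T = 135 min:
Σ tᵢ·10^(Lᵢ/10) = 60·10^(78/10) + 10·10^(90/10) + 20·10^(60/10) + 45·10^(72/10) = 1.452e+10.
L_eq = 10·log₁₀(1.452e+10/135) = 80.32 dB(A).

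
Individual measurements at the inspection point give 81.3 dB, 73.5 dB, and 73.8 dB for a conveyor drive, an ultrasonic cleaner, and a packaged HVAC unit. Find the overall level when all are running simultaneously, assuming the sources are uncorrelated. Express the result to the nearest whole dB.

83 dB

For uncorrelated sources the intensities add, so convert each level to linear form, sum, and take 10·log₁₀ of the total.
Σ 10^(L/10) = 10^(81.3/10) + 10^(73.5/10) + 10^(73.8/10) = 1.813e+08.
L_total = 10·log₁₀(1.813e+08) = 82.58 dB.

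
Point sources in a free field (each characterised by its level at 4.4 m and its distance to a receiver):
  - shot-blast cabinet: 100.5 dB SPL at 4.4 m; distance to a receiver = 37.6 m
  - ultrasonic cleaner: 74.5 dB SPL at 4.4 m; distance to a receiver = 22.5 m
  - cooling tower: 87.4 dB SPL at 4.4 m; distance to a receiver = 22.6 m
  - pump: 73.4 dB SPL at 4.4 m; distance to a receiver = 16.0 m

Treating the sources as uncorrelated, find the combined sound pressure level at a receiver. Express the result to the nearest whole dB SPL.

82 dB SPL

Propagate each source to the receiver with L = L_ref − 20·log₁₀(r/r_ref), then add intensities.
shot-blast cabinet: 100.5 − 20·log₁₀(37.6/4.4) = 100.5 − 18.63 = 81.87 dB SPL.
ultrasonic cleaner: 74.5 − 20·log₁₀(22.5/4.4) = 74.5 − 14.17 = 60.33 dB SPL.
cooling tower: 87.4 − 20·log₁₀(22.6/4.4) = 87.4 − 14.21 = 73.19 dB SPL.
pump: 73.4 − 20·log₁₀(16.0/4.4) = 73.4 − 11.21 = 62.19 dB SPL.
Σ 10^(L/10) = 1.772e+08 → L_total = 10·log₁₀(1.772e+08) = 82.48 dB SPL.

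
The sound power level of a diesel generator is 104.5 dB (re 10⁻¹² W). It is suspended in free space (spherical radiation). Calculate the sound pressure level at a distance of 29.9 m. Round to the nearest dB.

64 dB

Free-field spherical radiation: L_p = L_w − 10·log₁₀(4π·r²), r = 29.9 m.
4π·r² = 1.123e+04 m², 10·log₁₀ of that is 40.506 dB.
L_p = 104.5 − 40.506 = 63.99 dB.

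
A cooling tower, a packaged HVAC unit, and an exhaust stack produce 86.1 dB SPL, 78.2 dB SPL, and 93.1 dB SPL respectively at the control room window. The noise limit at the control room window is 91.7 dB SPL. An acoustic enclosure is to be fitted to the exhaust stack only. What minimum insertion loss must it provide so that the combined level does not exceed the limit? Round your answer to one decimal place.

Fixed contribution from the other sources: Σ 10^(L/10) = 10^(86.1/10) + 10^(78.2/10) = 4.734e+08 (86.75 dB SPL).
To meet 91.7 dB SPL overall, the treated exhaust stack may contribute at most 10^(91.7/10) − 4.734e+08 = 1.006e+09, i.e. 90.02 dB SPL.
So the exhaust stack must be reduced from 93.1 to 90.02 dB SPL: IL = 3.08 dB.

3.1 dB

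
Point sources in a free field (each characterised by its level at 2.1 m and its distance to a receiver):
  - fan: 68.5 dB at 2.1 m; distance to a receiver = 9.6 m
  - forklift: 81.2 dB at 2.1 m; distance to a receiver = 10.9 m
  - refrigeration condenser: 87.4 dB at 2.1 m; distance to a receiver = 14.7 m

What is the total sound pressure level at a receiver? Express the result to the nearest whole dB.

Propagate each source to the receiver with L = L_ref − 20·log₁₀(r/r_ref), then add intensities.
fan: 68.5 − 20·log₁₀(9.6/2.1) = 68.5 − 13.20 = 55.30 dB.
forklift: 81.2 − 20·log₁₀(10.9/2.1) = 81.2 − 14.30 = 66.90 dB.
refrigeration condenser: 87.4 − 20·log₁₀(14.7/2.1) = 87.4 − 16.90 = 70.50 dB.
Σ 10^(L/10) = 1.645e+07 → L_total = 10·log₁₀(1.645e+07) = 72.16 dB.

72 dB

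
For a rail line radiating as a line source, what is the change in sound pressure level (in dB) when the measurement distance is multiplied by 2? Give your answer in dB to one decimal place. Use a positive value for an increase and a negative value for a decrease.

-3.0 dB

Line-source spreading: ΔL = −10·log₁₀(r₂/r₁).
ΔL = −10·log₁₀(2) = -3.01 dB.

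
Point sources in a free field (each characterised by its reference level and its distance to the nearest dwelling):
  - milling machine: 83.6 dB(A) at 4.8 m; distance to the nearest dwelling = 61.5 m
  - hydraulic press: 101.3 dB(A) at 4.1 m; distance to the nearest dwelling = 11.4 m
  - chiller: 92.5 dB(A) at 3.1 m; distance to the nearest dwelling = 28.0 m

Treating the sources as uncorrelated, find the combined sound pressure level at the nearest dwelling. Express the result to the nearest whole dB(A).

92 dB(A)

First find each source's level at the receiver (point-source: −20·log₁₀(r/r_ref)), then combine on an intensity basis.
milling machine: 83.6 − 20·log₁₀(61.5/4.8) = 83.6 − 22.15 = 61.45 dB(A).
hydraulic press: 101.3 − 20·log₁₀(11.4/4.1) = 101.3 − 8.88 = 92.42 dB(A).
chiller: 92.5 − 20·log₁₀(28.0/3.1) = 92.5 − 19.12 = 73.38 dB(A).
Σ 10^(L/10) = 1.768e+09 → L_total = 10·log₁₀(1.768e+09) = 92.47 dB(A).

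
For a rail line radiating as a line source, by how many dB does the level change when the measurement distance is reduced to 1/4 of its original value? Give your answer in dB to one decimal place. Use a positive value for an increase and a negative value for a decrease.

+6.0 dB

Line-source spreading: ΔL = −10·log₁₀(r₂/r₁).
ΔL = −10·log₁₀(0.25) = +6.02 dB.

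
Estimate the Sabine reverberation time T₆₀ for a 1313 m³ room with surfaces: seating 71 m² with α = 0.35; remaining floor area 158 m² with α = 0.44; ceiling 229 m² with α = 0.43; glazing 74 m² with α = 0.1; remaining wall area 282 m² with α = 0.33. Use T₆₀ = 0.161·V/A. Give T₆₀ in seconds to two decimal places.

0.72 s

A = Σ Sᵢαᵢ = 71·0.35 + 158·0.44 + 229·0.43 + 74·0.1 + 282·0.33 = 293.30 m².
T₆₀ = 0.161·V/A = 0.161·1313/293.30 = 0.721 s.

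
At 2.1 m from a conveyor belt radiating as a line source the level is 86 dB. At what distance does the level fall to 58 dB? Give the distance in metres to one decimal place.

1325.0 m

Line-source spreading drops the level by 10·log₁₀(r₂/r₁); inverting, r₂/r₁ = 10^(ΔL/10).
r₂ = 2.1·10^((86−58)/10) = 2.1·10^(28.0/10) = 1325.01 m.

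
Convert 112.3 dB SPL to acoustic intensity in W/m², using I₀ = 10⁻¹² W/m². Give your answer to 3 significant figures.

I = I₀·10^(L/10) = 10⁻¹² × 10^(112.3/10) = 10^(-0.770).

0.170 W/m²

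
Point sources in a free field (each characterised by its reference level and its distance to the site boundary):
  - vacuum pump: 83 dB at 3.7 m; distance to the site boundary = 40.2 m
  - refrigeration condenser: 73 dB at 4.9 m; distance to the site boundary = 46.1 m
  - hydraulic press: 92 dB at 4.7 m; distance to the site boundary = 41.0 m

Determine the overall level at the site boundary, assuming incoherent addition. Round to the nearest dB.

Apply inverse-square spreading to bring every level to the receiver, then sum 10^(L/10).
vacuum pump: 83 − 20·log₁₀(40.2/3.7) = 83 − 20.72 = 62.28 dB.
refrigeration condenser: 73 − 20·log₁₀(46.1/4.9) = 73 − 19.47 = 53.53 dB.
hydraulic press: 92 − 20·log₁₀(41.0/4.7) = 92 − 18.81 = 73.19 dB.
Σ 10^(L/10) = 2.274e+07 → L_total = 10·log₁₀(2.274e+07) = 73.57 dB.

74 dB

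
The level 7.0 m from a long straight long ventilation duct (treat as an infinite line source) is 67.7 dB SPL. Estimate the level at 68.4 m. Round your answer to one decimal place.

Line-source attenuation: ΔL = 10·log₁₀(r₂/r₁) = 10·log₁₀(68.4/7.0) = 9.900 dB.
L₂ = 67.7 − 10·log₁₀(68.4/7.0) = 67.7 − 9.900 = 57.80 dB SPL.

57.8 dB SPL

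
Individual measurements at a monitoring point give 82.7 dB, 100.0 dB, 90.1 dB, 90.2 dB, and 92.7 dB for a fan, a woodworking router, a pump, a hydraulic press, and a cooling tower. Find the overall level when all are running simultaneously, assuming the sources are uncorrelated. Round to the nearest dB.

Incoherent sources combine by intensity addition: L_total = 10·log₁₀(Σ 10^(L_i/10)).
Σ 10^(L/10) = 10^(82.7/10) + 10^(100.0/10) + 10^(90.1/10) + 10^(90.2/10) + 10^(92.7/10) = 1.412e+10.
L_total = 10·log₁₀(1.412e+10) = 101.50 dB.

101 dB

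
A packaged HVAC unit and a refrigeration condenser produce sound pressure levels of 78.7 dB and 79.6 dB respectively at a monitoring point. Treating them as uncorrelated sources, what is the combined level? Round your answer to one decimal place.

82.2 dB

For uncorrelated sources the intensities add, so convert each level to linear form, sum, and take 10·log₁₀ of the total.
Σ 10^(L/10) = 10^(78.7/10) + 10^(79.6/10) = 1.653e+08.
L_total = 10·log₁₀(1.653e+08) = 82.18 dB.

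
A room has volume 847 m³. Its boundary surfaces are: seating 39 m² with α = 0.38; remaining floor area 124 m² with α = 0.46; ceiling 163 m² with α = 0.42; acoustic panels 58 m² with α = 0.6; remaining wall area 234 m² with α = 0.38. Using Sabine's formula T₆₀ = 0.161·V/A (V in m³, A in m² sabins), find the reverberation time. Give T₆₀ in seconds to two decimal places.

0.52 s

Summing Sᵢαᵢ: 39·0.38 + 124·0.46 + 163·0.42 + 58·0.6 + 234·0.38 = 264.04 m².
T₆₀ = 0.161·V/A = 0.161·847/264.04 = 0.516 s.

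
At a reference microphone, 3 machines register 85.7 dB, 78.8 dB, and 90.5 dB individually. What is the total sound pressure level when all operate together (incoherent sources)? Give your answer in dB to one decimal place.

Incoherent sources combine by intensity addition: L_total = 10·log₁₀(Σ 10^(L_i/10)).
Σ 10^(L/10) = 10^(85.7/10) + 10^(78.8/10) + 10^(90.5/10) = 1.569e+09.
L_total = 10·log₁₀(1.569e+09) = 91.96 dB.

92.0 dB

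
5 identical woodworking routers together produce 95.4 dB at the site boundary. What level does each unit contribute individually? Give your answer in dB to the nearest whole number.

88 dB

Dividing the total intensity by 5 lowers the level by 10·log₁₀ 5 = 6.990 dB: L₁ = 95.4 − 6.990.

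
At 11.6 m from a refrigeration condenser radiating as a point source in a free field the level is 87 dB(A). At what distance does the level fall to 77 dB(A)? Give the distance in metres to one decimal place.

36.7 m

For a point source L₁ − L₂ = 20·log₁₀(r₂/r₁), so r₂ = r₁·10^((L₁−L₂)/20).
r₂ = 11.6·10^((87−77)/20) = 11.6·10^(10.0/20) = 36.68 m.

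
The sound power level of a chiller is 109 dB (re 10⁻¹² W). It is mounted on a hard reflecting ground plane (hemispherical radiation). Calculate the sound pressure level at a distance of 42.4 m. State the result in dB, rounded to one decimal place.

68.5 dB

The power spreads over a hemisphere of area 2π·r², so L_p = L_w − 10·log₁₀(2π·r²).
2π·r² = 1.13e+04 m², 10·log₁₀ of that is 40.529 dB.
L_p = 109 − 40.529 = 68.47 dB.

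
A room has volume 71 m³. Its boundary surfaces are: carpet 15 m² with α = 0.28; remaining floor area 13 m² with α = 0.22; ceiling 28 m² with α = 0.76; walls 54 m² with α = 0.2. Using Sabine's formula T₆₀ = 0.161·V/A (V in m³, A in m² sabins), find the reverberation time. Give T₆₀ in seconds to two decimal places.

0.29 s

Summing Sᵢαᵢ: 15·0.28 + 13·0.22 + 28·0.76 + 54·0.2 = 39.14 m².
T₆₀ = 0.161·V/A = 0.161·71/39.14 = 0.292 s.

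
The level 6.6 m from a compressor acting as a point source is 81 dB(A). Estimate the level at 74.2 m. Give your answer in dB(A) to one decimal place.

60.0 dB(A)

Spherical spreading from a point source gives a 20·log₁₀(r₂/r₁) drop.
L₂ = 81 − 20·log₁₀(74.2/6.6) = 81 − 21.017 = 59.98 dB(A).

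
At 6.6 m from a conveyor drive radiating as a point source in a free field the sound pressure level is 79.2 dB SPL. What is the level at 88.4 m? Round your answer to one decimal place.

56.7 dB SPL

For a point source, L₂ = L₁ − 20·log₁₀(r₂/r₁).
L₂ = 79.2 − 20·log₁₀(88.4/6.6) = 79.2 − 22.538 = 56.66 dB SPL.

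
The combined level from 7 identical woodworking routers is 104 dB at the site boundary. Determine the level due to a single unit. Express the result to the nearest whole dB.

7 equal contributions raise the level by 10·log₁₀ 7 = 8.451 dB, so each unit alone gives 104 − 8.451.

96 dB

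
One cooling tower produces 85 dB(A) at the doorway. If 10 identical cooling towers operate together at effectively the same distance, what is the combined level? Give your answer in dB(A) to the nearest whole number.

95 dB(A)

N identical incoherent sources raise the level by 10·log₁₀ N.
L_total = 85 + 10·log₁₀(10) = 85 + 10.000 = 95.00 dB(A).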